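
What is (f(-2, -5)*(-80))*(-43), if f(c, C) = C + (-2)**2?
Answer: -3440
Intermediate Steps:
f(c, C) = 4 + C (f(c, C) = C + 4 = 4 + C)
(f(-2, -5)*(-80))*(-43) = ((4 - 5)*(-80))*(-43) = -1*(-80)*(-43) = 80*(-43) = -3440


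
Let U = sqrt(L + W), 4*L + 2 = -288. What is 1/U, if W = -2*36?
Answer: -I*sqrt(2)/17 ≈ -0.083189*I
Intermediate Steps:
L = -145/2 (L = -1/2 + (1/4)*(-288) = -1/2 - 72 = -145/2 ≈ -72.500)
W = -72
U = 17*I*sqrt(2)/2 (U = sqrt(-145/2 - 72) = sqrt(-289/2) = 17*I*sqrt(2)/2 ≈ 12.021*I)
1/U = 1/(17*I*sqrt(2)/2) = -I*sqrt(2)/17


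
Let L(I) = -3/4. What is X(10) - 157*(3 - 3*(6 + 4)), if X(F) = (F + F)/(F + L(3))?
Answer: 156923/37 ≈ 4241.2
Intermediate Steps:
L(I) = -¾ (L(I) = -3*¼ = -¾)
X(F) = 2*F/(-¾ + F) (X(F) = (F + F)/(F - ¾) = (2*F)/(-¾ + F) = 2*F/(-¾ + F))
X(10) - 157*(3 - 3*(6 + 4)) = 8*10/(-3 + 4*10) - 157*(3 - 3*(6 + 4)) = 8*10/(-3 + 40) - 157*(3 - 3*10) = 8*10/37 - 157*(3 - 30) = 8*10*(1/37) - 157*(-27) = 80/37 + 4239 = 156923/37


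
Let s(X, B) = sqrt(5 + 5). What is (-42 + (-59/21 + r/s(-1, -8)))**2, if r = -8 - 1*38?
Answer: 4893983/2205 + 43286*sqrt(10)/105 ≈ 3523.1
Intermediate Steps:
s(X, B) = sqrt(10)
r = -46 (r = -8 - 38 = -46)
(-42 + (-59/21 + r/s(-1, -8)))**2 = (-42 + (-59/21 - 46*sqrt(10)/10))**2 = (-42 + (-59*1/21 - 23*sqrt(10)/5))**2 = (-42 + (-59/21 - 23*sqrt(10)/5))**2 = (-941/21 - 23*sqrt(10)/5)**2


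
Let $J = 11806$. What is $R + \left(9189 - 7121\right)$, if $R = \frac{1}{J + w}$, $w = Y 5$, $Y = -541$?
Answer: $\frac{18820869}{9101} \approx 2068.0$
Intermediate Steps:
$w = -2705$ ($w = \left(-541\right) 5 = -2705$)
$R = \frac{1}{9101}$ ($R = \frac{1}{11806 - 2705} = \frac{1}{9101} \approx 0.00010988$)
$R + \left(9189 - 7121\right) = \frac{1}{9101} + \left(9189 - 7121\right) = \frac{1}{9101} + 2068 = \frac{18820869}{9101}$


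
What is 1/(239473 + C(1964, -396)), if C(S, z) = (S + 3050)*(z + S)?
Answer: 1/8101425 ≈ 1.2344e-7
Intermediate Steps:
C(S, z) = (3050 + S)*(S + z)
1/(239473 + C(1964, -396)) = 1/(239473 + (1964² + 3050*1964 + 3050*(-396) + 1964*(-396))) = 1/(239473 + (3857296 + 5990200 - 1207800 - 777744)) = 1/(239473 + 7861952) = 1/8101425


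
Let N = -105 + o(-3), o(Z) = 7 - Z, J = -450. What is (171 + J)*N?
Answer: 26505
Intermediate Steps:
N = -95 (N = -105 + (7 - 1*(-3)) = -105 + (7 + 3) = -105 + 10 = -95)
(171 + J)*N = (171 - 450)*(-95) = -279*(-95) = 26505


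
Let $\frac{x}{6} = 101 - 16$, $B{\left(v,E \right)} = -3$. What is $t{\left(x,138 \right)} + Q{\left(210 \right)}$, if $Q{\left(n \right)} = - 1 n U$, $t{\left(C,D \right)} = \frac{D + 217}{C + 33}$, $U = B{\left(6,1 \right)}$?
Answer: $\frac{342445}{543} \approx 630.65$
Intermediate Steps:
$U = -3$
$x = 510$ ($x = 6 \left(101 - 16\right) = 6 \cdot 85 = 510$)
$t{\left(C,D \right)} = \frac{217 + D}{33 + C}$
$Q{\left(n \right)} = 3 n$ ($Q{\left(n \right)} = - 1 n \left(-3\right) = - n \left(-3\right) = 3 n$)
$t{\left(x,138 \right)} + Q{\left(210 \right)} = \frac{217 + 138}{33 + 510} + 3 \cdot 210 = \frac{1}{543} \cdot 355 + 630 = \frac{355}{543} + 630 = \frac{342445}{543}$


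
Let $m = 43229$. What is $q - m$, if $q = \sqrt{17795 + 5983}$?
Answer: $-43229 + 3 \sqrt{2642} \approx -43075.0$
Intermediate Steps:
$q = 3 \sqrt{2642}$ ($q = \sqrt{23778} = 3 \sqrt{2642} \approx 154.2$)
$q - m = 3 \sqrt{2642} - 43229 = -43229 + 3 \sqrt{2642}$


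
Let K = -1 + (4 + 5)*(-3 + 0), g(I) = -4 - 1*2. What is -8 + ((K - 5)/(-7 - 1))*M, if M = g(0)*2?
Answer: -115/2 ≈ -57.500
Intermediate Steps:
g(I) = -6 (g(I) = -4 - 2 = -6)
K = -28 (K = -1 + 9*(-3) = -1 - 27 = -28)
M = -12 (M = -6*2 = -12)
-8 + ((K - 5)/(-7 - 1))*M = -8 + ((-28 - 5)/(-7 - 1))*(-12) = -8 - 33/(-8)*(-12) = -8 - 33*(-1/8)*(-12) = -8 + (33/8)*(-12) = -8 - 99/2 = -115/2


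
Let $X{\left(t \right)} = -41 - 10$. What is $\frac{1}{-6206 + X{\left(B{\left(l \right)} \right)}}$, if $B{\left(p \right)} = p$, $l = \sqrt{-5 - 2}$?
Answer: $- \frac{1}{6257} \approx -0.00015982$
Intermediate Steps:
$l = i \sqrt{7}$ ($l = \sqrt{-7} = i \sqrt{7} \approx 2.6458 i$)
$X{\left(t \right)} = -51$ ($X{\left(t \right)} = -41 - 10 = -51$)
$\frac{1}{-6206 + X{\left(B{\left(l \right)} \right)}} = \frac{1}{-6206 - 51} = \frac{1}{-6257} = - \frac{1}{6257}$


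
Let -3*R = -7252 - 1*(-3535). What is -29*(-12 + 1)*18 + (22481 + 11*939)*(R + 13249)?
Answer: 475357022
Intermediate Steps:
R = 1239 (R = -(-7252 - 1*(-3535))/3 = -(-7252 + 3535)/3 = -⅓*(-3717) = 1239)
-29*(-12 + 1)*18 + (22481 + 11*939)*(R + 13249) = -29*(-12 + 1)*18 + (22481 + 11*939)*(1239 + 13249) = -29*(-11)*18 + (22481 + 10329)*14488 = 319*18 + 32810*14488 = 5742 + 475351280 = 475357022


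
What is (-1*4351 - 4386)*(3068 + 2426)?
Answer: -48001078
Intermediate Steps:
(-1*4351 - 4386)*(3068 + 2426) = (-4351 - 4386)*5494 = -8737*5494 = -48001078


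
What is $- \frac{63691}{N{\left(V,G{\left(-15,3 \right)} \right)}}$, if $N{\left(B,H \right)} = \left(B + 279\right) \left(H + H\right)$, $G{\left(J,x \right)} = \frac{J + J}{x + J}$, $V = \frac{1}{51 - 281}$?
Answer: $- \frac{2929786}{64169} \approx -45.657$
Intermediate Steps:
$V = - \frac{1}{230}$ ($V = \frac{1}{-230} = - \frac{1}{230} \approx -0.0043478$)
$G{\left(J,x \right)} = \frac{2 J}{J + x}$
$N{\left(B,H \right)} = 2 H \left(279 + B\right)$ ($N{\left(B,H \right)} = \left(279 + B\right) 2 H = 2 H \left(279 + B\right)$)
$- \frac{63691}{N{\left(V,G{\left(-15,3 \right)} \right)}} = - \frac{63691}{2 \cdot 2 \left(-15\right) \frac{1}{-15 + 3} \left(279 - \frac{1}{230}\right)} = - \frac{63691}{2 \cdot 2 \left(-15\right) \frac{1}{-12} \cdot \frac{64169}{230}} = - \frac{63691}{2 \cdot 2 \left(-15\right) \left(- \frac{1}{12}\right) \frac{64169}{230}} = - \frac{63691}{2 \cdot \frac{5}{2} \cdot \frac{64169}{230}} = - \frac{63691}{\frac{64169}{46}} = \left(-63691\right) \frac{46}{64169} = - \frac{2929786}{64169}$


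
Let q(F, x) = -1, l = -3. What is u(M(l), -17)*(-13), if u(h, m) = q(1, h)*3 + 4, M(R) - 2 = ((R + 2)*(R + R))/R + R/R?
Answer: -13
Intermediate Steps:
M(R) = 7 + 2*R (M(R) = 2 + (((R + 2)*(R + R))/R + R/R) = 2 + (((2 + R)*(2*R))/R + 1) = 2 + ((2*R*(2 + R))/R + 1) = 2 + ((4 + 2*R) + 1) = 2 + (5 + 2*R) = 7 + 2*R)
u(h, m) = 1 (u(h, m) = -1*3 + 4 = -3 + 4 = 1)
u(M(l), -17)*(-13) = 1*(-13) = -13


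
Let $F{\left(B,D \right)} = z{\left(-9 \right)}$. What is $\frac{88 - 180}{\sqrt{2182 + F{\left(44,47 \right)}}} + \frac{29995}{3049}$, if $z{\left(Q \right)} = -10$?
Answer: $\frac{29995}{3049} - \frac{46 \sqrt{543}}{543} \approx 7.8636$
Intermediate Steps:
$F{\left(B,D \right)} = -10$
$\frac{88 - 180}{\sqrt{2182 + F{\left(44,47 \right)}}} + \frac{29995}{3049} = \frac{88 - 180}{\sqrt{2182 - 10}} + \frac{29995}{3049} = \frac{88 - 180}{\sqrt{2172}} + 29995 \cdot \frac{1}{3049} = - \frac{92}{2 \sqrt{543}} + \frac{29995}{3049} = - 92 \frac{\sqrt{543}}{1086} + \frac{29995}{3049} = - \frac{46 \sqrt{543}}{543} + \frac{29995}{3049} = \frac{29995}{3049} - \frac{46 \sqrt{543}}{543}$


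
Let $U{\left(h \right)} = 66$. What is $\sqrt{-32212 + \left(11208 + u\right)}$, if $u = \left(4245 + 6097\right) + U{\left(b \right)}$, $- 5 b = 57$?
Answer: $2 i \sqrt{2649} \approx 102.94 i$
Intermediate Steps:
$b = - \frac{57}{5}$ ($b = \left(- \frac{1}{5}\right) 57 = - \frac{57}{5} \approx -11.4$)
$u = 10408$ ($u = \left(4245 + 6097\right) + 66 = 10342 + 66 = 10408$)
$\sqrt{-32212 + \left(11208 + u\right)} = \sqrt{-32212 + \left(11208 + 10408\right)} = \sqrt{-32212 + 21616} = \sqrt{-10596} = 2 i \sqrt{2649}$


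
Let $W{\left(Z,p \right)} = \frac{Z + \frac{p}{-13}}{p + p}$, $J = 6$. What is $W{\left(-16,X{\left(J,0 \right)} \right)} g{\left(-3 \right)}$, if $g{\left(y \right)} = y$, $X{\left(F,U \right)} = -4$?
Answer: $- \frac{153}{26} \approx -5.8846$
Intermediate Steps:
$W{\left(Z,p \right)} = \frac{Z - \frac{p}{13}}{2 p}$ ($W{\left(Z,p \right)} = \frac{Z + p \left(- \frac{1}{13}\right)}{2 p} = \left(Z - \frac{p}{13}\right) \frac{1}{2 p} = \frac{Z - \frac{p}{13}}{2 p}$)
$W{\left(-16,X{\left(J,0 \right)} \right)} g{\left(-3 \right)} = \frac{\left(-1\right) \left(-4\right) + 13 \left(-16\right)}{26 \left(-4\right)} \left(-3\right) = \frac{1}{26} \left(- \frac{1}{4}\right) \left(4 - 208\right) \left(-3\right) = \frac{1}{26} \left(- \frac{1}{4}\right) \left(-204\right) \left(-3\right) = \frac{51}{26} \left(-3\right) = - \frac{153}{26}$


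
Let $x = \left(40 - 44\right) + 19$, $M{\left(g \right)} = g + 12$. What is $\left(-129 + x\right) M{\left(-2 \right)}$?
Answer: $-1140$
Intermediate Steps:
$M{\left(g \right)} = 12 + g$
$x = 15$ ($x = -4 + 19 = 15$)
$\left(-129 + x\right) M{\left(-2 \right)} = \left(-129 + 15\right) \left(12 - 2\right) = \left(-114\right) 10 = -1140$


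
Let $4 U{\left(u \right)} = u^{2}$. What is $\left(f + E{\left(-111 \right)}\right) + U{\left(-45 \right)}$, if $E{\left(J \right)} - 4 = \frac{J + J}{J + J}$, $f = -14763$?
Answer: $- \frac{57007}{4} \approx -14252.0$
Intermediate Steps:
$U{\left(u \right)} = \frac{u^{2}}{4}$
$E{\left(J \right)} = 5$ ($E{\left(J \right)} = 4 + \frac{J + J}{J + J} = 4 + \frac{2 J}{2 J} = 4 + 2 J \frac{1}{2 J} = 4 + 1 = 5$)
$\left(f + E{\left(-111 \right)}\right) + U{\left(-45 \right)} = \left(-14763 + 5\right) + \frac{\left(-45\right)^{2}}{4} = -14758 + \frac{1}{4} \cdot 2025 = -14758 + \frac{2025}{4} = - \frac{57007}{4}$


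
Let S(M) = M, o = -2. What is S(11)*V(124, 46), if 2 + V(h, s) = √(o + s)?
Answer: -22 + 22*√11 ≈ 50.966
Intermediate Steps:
V(h, s) = -2 + √(-2 + s)
S(11)*V(124, 46) = 11*(-2 + √(-2 + 46)) = 11*(-2 + √44) = 11*(-2 + 2*√11) = -22 + 22*√11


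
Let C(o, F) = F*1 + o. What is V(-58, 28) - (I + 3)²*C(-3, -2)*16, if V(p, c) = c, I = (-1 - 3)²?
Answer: 28908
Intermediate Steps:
I = 16 (I = (-4)² = 16)
C(o, F) = F + o
V(-58, 28) - (I + 3)²*C(-3, -2)*16 = 28 - (16 + 3)²*(-2 - 3)*16 = 28 - 19²*(-5)*16 = 28 - 361*(-5)*16 = 28 - (-1805)*16 = 28 - 1*(-28880) = 28 + 28880 = 28908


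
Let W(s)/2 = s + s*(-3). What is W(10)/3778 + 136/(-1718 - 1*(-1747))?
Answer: 256324/54781 ≈ 4.6791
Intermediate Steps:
W(s) = -4*s (W(s) = 2*(s + s*(-3)) = 2*(s - 3*s) = 2*(-2*s) = -4*s)
W(10)/3778 + 136/(-1718 - 1*(-1747)) = -4*10/3778 + 136/(-1718 - 1*(-1747)) = -40*1/3778 + 136/(-1718 + 1747) = -20/1889 + 136/29 = 256324/54781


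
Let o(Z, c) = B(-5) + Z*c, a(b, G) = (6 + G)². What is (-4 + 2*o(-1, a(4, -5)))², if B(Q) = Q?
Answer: 256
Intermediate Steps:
o(Z, c) = -5 + Z*c
(-4 + 2*o(-1, a(4, -5)))² = (-4 + 2*(-5 - (6 - 5)²))² = (-4 + 2*(-5 - 1*1²))² = (-4 + 2*(-5 - 1*1))² = (-4 + 2*(-5 - 1))² = (-4 + 2*(-6))² = (-4 - 12)² = (-16)² = 256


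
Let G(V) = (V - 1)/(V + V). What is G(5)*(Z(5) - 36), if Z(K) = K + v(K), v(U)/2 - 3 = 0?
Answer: -10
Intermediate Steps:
v(U) = 6 (v(U) = 6 + 2*0 = 6 + 0 = 6)
G(V) = (-1 + V)/(2*V) (G(V) = (-1 + V)/((2*V)) = (-1 + V)*(1/(2*V)) = (-1 + V)/(2*V))
Z(K) = 6 + K (Z(K) = K + 6 = 6 + K)
G(5)*(Z(5) - 36) = ((½)*(-1 + 5)/5)*((6 + 5) - 36) = ((½)*(⅕)*4)*(11 - 36) = (⅖)*(-25) = -10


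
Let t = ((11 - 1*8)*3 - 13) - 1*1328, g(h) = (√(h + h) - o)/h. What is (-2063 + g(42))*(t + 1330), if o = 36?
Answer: 28894/7 - 2*√21/21 ≈ 4127.3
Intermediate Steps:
g(h) = (-36 + √2*√h)/h (g(h) = (√(h + h) - 1*36)/h = (√(2*h) - 36)/h = (√2*√h - 36)/h = (-36 + √2*√h)/h)
t = -1332 (t = ((11 - 8)*3 - 13) - 1328 = (3*3 - 13) - 1328 = (9 - 13) - 1328 = -4 - 1328 = -1332)
(-2063 + g(42))*(t + 1330) = (-2063 + (-36/42 + √2/√42))*(-1332 + 1330) = (-2063 + (-36*1/42 + √2*(√42/42)))*(-2) = (-2063 + (-6/7 + √21/21))*(-2) = (-14447/7 + √21/21)*(-2) = 28894/7 - 2*√21/21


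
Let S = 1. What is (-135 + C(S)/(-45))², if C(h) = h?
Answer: 36917776/2025 ≈ 18231.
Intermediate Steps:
(-135 + C(S)/(-45))² = (-135 + 1/(-45))² = (-135 + 1*(-1/45))² = (-135 - 1/45)² = (-6076/45)² = 36917776/2025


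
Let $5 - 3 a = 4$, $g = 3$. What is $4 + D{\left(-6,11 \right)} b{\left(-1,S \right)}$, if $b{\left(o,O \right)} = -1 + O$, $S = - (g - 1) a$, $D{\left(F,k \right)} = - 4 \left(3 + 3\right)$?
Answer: $44$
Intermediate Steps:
$a = \frac{1}{3}$ ($a = \frac{5}{3} - \frac{4}{3} = \frac{1}{3} \approx 0.33333$)
$D{\left(F,k \right)} = -24$ ($D{\left(F,k \right)} = \left(-4\right) 6 = -24$)
$S = - \frac{2}{3}$ ($S = - (3 - 1) \frac{1}{3} = \left(-1\right) 2 \cdot \frac{1}{3} = \left(-2\right) \frac{1}{3} = - \frac{2}{3} \approx -0.66667$)
$4 + D{\left(-6,11 \right)} b{\left(-1,S \right)} = 4 - 24 \left(-1 - \frac{2}{3}\right) = 4 - -40 = 4 + 40 = 44$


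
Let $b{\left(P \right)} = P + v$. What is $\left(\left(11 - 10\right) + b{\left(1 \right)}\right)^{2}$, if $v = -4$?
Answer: $4$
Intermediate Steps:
$b{\left(P \right)} = -4 + P$ ($b{\left(P \right)} = P - 4 = -4 + P$)
$\left(\left(11 - 10\right) + b{\left(1 \right)}\right)^{2} = \left(\left(11 - 10\right) + \left(-4 + 1\right)\right)^{2} = \left(1 - 3\right)^{2} = \left(-2\right)^{2} = 4$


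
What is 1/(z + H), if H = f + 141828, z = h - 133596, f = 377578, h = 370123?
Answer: 1/755933 ≈ 1.3229e-6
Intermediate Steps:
z = 236527 (z = 370123 - 133596 = 236527)
H = 519406 (H = 377578 + 141828 = 519406)
1/(z + H) = 1/(236527 + 519406) = 1/755933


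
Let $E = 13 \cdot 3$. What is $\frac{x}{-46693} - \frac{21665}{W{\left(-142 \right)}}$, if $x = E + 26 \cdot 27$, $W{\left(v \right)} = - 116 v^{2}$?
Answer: $- \frac{721612939}{109216047632} \approx -0.0066072$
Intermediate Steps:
$E = 39$
$x = 741$ ($x = 39 + 26 \cdot 27 = 39 + 702 = 741$)
$\frac{x}{-46693} - \frac{21665}{W{\left(-142 \right)}} = \frac{741}{-46693} - \frac{21665}{\left(-116\right) \left(-142\right)^{2}} = 741 \left(- \frac{1}{46693}\right) - \frac{21665}{\left(-116\right) 20164} = - \frac{741}{46693} - \frac{21665}{-2339024} = - \frac{741}{46693} - - \frac{21665}{2339024} = - \frac{741}{46693} + \frac{21665}{2339024} = - \frac{721612939}{109216047632}$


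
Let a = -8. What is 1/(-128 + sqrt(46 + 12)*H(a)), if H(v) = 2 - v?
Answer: -16/1323 - 5*sqrt(58)/5292 ≈ -0.019289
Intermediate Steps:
1/(-128 + sqrt(46 + 12)*H(a)) = 1/(-128 + sqrt(46 + 12)*(2 - 1*(-8))) = 1/(-128 + sqrt(58)*(2 + 8)) = 1/(-128 + sqrt(58)*10) = 1/(-128 + 10*sqrt(58))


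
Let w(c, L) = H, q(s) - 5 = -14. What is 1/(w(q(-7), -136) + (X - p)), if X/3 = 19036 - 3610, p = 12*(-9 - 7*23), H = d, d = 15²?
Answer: 1/48543 ≈ 2.0600e-5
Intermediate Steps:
d = 225
H = 225
q(s) = -9 (q(s) = 5 - 14 = -9)
w(c, L) = 225
p = -2040 (p = 12*(-9 - 161) = 12*(-170) = -2040)
X = 46278 (X = 3*(19036 - 3610) = 3*15426 = 46278)
1/(w(q(-7), -136) + (X - p)) = 1/(225 + (46278 - 1*(-2040))) = 1/(225 + (46278 + 2040)) = 1/(225 + 48318) = 1/48543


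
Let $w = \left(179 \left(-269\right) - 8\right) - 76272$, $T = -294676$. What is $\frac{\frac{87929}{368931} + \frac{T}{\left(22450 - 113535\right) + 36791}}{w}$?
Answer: $- \frac{18914854747}{415407495558789} \approx -4.5533 \cdot 10^{-5}$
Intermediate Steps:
$w = -124431$ ($w = \left(-48151 - 8\right) - 76272 = -48159 - 76272 = -124431$)
$\frac{\frac{87929}{368931} + \frac{T}{\left(22450 - 113535\right) + 36791}}{w} = \frac{\frac{87929}{368931} - \frac{294676}{\left(22450 - 113535\right) + 36791}}{-124431} = \left(87929 \cdot \frac{1}{368931} - \frac{294676}{-91085 + 36791}\right) \left(- \frac{1}{124431}\right) = \left(\frac{87929}{368931} - \frac{294676}{-54294}\right) \left(- \frac{1}{124431}\right) = \left(\frac{87929}{368931} - - \frac{147338}{27147}\right) \left(- \frac{1}{124431}\right) = \left(\frac{87929}{368931} + \frac{147338}{27147}\right) \left(- \frac{1}{124431}\right) = \frac{18914854747}{3338456619} \left(- \frac{1}{124431}\right) = - \frac{18914854747}{415407495558789}$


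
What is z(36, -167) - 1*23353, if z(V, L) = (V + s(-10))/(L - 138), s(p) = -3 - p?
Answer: -7122708/305 ≈ -23353.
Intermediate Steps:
z(V, L) = (7 + V)/(-138 + L) (z(V, L) = (V + (-3 - 1*(-10)))/(L - 138) = (V + (-3 + 10))/(-138 + L) = (V + 7)/(-138 + L) = (7 + V)/(-138 + L))
z(36, -167) - 1*23353 = (7 + 36)/(-138 - 167) - 1*23353 = 43/(-305) - 23353 = -1/305*43 - 23353 = -43/305 - 23353 = -7122708/305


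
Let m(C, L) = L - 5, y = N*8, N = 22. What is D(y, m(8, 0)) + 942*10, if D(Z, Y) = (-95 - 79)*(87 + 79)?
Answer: -19464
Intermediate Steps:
y = 176 (y = 22*8 = 176)
m(C, L) = -5 + L
D(Z, Y) = -28884 (D(Z, Y) = -174*166 = -28884)
D(y, m(8, 0)) + 942*10 = -28884 + 942*10 = -28884 + 9420 = -19464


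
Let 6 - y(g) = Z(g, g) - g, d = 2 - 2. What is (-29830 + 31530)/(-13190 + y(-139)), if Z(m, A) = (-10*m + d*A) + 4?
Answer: -1700/14717 ≈ -0.11551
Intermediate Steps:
d = 0
Z(m, A) = 4 - 10*m (Z(m, A) = (-10*m + 0*A) + 4 = (-10*m + 0) + 4 = -10*m + 4 = 4 - 10*m)
y(g) = 2 + 11*g (y(g) = 6 - ((4 - 10*g) - g) = 6 - (4 - 11*g) = 6 + (-4 + 11*g) = 2 + 11*g)
(-29830 + 31530)/(-13190 + y(-139)) = (-29830 + 31530)/(-13190 + (2 + 11*(-139))) = 1700/(-13190 + (2 - 1529)) = 1700/(-13190 - 1527) = 1700/(-14717) = 1700*(-1/14717) = -1700/14717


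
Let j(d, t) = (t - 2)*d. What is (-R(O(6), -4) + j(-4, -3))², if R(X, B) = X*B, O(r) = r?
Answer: 1936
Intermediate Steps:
j(d, t) = d*(-2 + t) (j(d, t) = (-2 + t)*d = d*(-2 + t))
R(X, B) = B*X
(-R(O(6), -4) + j(-4, -3))² = (-(-4)*6 - 4*(-2 - 3))² = (-1*(-24) - 4*(-5))² = (24 + 20)² = 44² = 1936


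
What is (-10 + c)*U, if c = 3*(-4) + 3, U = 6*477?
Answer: -54378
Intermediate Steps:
U = 2862
c = -9 (c = -12 + 3 = -9)
(-10 + c)*U = (-10 - 9)*2862 = -19*2862 = -54378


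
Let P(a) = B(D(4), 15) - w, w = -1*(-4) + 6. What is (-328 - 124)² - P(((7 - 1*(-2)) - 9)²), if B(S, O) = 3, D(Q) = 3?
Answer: 204311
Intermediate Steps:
w = 10 (w = 4 + 6 = 10)
P(a) = -7 (P(a) = 3 - 1*10 = 3 - 10 = -7)
(-328 - 124)² - P(((7 - 1*(-2)) - 9)²) = (-328 - 124)² - 1*(-7) = (-452)² + 7 = 204304 + 7 = 204311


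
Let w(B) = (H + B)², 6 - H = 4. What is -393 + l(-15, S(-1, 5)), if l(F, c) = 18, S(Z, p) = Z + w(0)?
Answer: -375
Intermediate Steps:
H = 2 (H = 6 - 1*4 = 6 - 4 = 2)
w(B) = (2 + B)²
S(Z, p) = 4 + Z (S(Z, p) = Z + (2 + 0)² = Z + 2² = Z + 4 = 4 + Z)
-393 + l(-15, S(-1, 5)) = -393 + 18 = -375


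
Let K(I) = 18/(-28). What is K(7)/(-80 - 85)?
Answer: 3/770 ≈ 0.0038961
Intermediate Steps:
K(I) = -9/14 (K(I) = 18*(-1/28) = -9/14)
K(7)/(-80 - 85) = -9/14/(-80 - 85) = -9/14/(-165) = -1/165*(-9/14) = 3/770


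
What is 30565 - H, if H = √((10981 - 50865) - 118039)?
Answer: 30565 - 3*I*√17547 ≈ 30565.0 - 397.4*I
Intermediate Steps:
H = 3*I*√17547 (H = √(-39884 - 118039) = √(-157923) = 3*I*√17547 ≈ 397.4*I)
30565 - H = 30565 - 3*I*√17547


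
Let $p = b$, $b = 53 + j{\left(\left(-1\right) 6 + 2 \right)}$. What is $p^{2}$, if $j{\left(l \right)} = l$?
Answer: $2401$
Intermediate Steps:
$b = 49$ ($b = 53 + \left(\left(-1\right) 6 + 2\right) = 53 + \left(-6 + 2\right) = 53 - 4 = 49$)
$p = 49$
$p^{2} = 49^{2} = 2401$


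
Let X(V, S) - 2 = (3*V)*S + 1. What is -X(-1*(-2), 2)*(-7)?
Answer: 105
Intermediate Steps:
X(V, S) = 3 + 3*S*V (X(V, S) = 2 + ((3*V)*S + 1) = 2 + (3*S*V + 1) = 2 + (1 + 3*S*V) = 3 + 3*S*V)
-X(-1*(-2), 2)*(-7) = -(3 + 3*2*(-1*(-2)))*(-7) = -(3 + 3*2*2)*(-7) = -(3 + 12)*(-7) = -1*15*(-7) = -15*(-7) = 105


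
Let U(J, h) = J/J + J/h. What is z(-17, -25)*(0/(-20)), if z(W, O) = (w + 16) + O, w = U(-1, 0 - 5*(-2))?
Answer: 0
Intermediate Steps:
U(J, h) = 1 + J/h
w = 9/10 (w = (-1 + (0 - 5*(-2)))/(0 - 5*(-2)) = (-1 + (0 + 10))/(0 + 10) = (-1 + 10)/10 = (1/10)*9 = 9/10 ≈ 0.90000)
z(W, O) = 169/10 + O (z(W, O) = (9/10 + 16) + O = 169/10 + O)
z(-17, -25)*(0/(-20)) = (169/10 - 25)*(0/(-20)) = -0*(-1)/20 = -81/10*0 = 0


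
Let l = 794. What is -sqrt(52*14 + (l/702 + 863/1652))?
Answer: -sqrt(6814726946391)/96642 ≈ -27.012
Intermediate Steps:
-sqrt(52*14 + (l/702 + 863/1652)) = -sqrt(52*14 + (794/702 + 863/1652)) = -sqrt(728 + (794*(1/702) + 863*(1/1652))) = -sqrt(728 + (397/351 + 863/1652)) = -sqrt(728 + 958757/579852) = -sqrt(423091013/579852) = -sqrt(6814726946391)/96642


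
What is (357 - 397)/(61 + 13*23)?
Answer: -⅑ ≈ -0.11111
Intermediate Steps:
(357 - 397)/(61 + 13*23) = -40/(61 + 299) = -40/360 = -40*1/360 = -⅑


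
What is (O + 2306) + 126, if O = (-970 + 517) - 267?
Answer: 1712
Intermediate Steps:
O = -720 (O = -453 - 267 = -720)
(O + 2306) + 126 = (-720 + 2306) + 126 = 1586 + 126 = 1712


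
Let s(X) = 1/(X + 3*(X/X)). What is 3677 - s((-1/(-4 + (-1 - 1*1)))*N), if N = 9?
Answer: 33091/9 ≈ 3676.8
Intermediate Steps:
s(X) = 1/(3 + X) (s(X) = 1/(X + 3*1) = 1/(X + 3) = 1/(3 + X))
3677 - s((-1/(-4 + (-1 - 1*1)))*N) = 3677 - 1/(3 - 1/(-4 + (-1 - 1*1))*9) = 3677 - 1/(3 - 1/(-4 + (-1 - 1))*9) = 3677 - 1/(3 - 1/(-4 - 2)*9) = 3677 - 1/(3 - 1/(-6)*9) = 3677 - 1/(3 - 1*(-1/6)*9) = 3677 - 1/(3 + (1/6)*9) = 3677 - 1/(3 + 3/2) = 3677 - 1/9/2 = 3677 - 1*2/9 = 3677 - 2/9 = 33091/9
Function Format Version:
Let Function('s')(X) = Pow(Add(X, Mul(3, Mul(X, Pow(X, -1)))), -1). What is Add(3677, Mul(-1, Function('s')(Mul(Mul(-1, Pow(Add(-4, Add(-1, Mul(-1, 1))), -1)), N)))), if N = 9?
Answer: Rational(33091, 9) ≈ 3676.8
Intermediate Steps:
Function('s')(X) = Pow(Add(3, X), -1) (Function('s')(X) = Pow(Add(X, Mul(3, 1)), -1) = Pow(Add(X, 3), -1) = Pow(Add(3, X), -1))
Add(3677, Mul(-1, Function('s')(Mul(Mul(-1, Pow(Add(-4, Add(-1, Mul(-1, 1))), -1)), N)))) = Add(3677, Mul(-1, Pow(Add(3, Mul(Mul(-1, Pow(Add(-4, Add(-1, Mul(-1, 1))), -1)), 9)), -1))) = Add(3677, Mul(-1, Pow(Add(3, Mul(Mul(-1, Pow(Add(-4, Add(-1, -1)), -1)), 9)), -1))) = Add(3677, Mul(-1, Pow(Add(3, Mul(Mul(-1, Pow(Add(-4, -2), -1)), 9)), -1))) = Add(3677, Mul(-1, Pow(Add(3, Mul(Mul(-1, Pow(-6, -1)), 9)), -1))) = Add(3677, Mul(-1, Pow(Add(3, Mul(Mul(-1, Rational(-1, 6)), 9)), -1))) = Add(3677, Mul(-1, Pow(Add(3, Mul(Rational(1, 6), 9)), -1))) = Add(3677, Mul(-1, Pow(Add(3, Rational(3, 2)), -1))) = Add(3677, Mul(-1, Pow(Rational(9, 2), -1))) = Add(3677, Mul(-1, Rational(2, 9))) = Add(3677, Rational(-2, 9)) = Rational(33091, 9)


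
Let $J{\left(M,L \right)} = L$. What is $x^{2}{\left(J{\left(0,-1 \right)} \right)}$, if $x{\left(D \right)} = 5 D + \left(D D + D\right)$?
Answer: $25$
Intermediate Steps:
$x{\left(D \right)} = D^{2} + 6 D$ ($x{\left(D \right)} = 5 D + \left(D^{2} + D\right) = 5 D + \left(D + D^{2}\right) = D^{2} + 6 D$)
$x^{2}{\left(J{\left(0,-1 \right)} \right)} = \left(- (6 - 1)\right)^{2} = \left(\left(-1\right) 5\right)^{2} = \left(-5\right)^{2} = 25$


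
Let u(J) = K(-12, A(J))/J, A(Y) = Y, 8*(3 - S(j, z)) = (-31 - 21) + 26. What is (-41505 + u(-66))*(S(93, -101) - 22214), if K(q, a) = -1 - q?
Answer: 22121672761/24 ≈ 9.2174e+8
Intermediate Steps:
S(j, z) = 25/4 (S(j, z) = 3 - ((-31 - 21) + 26)/8 = 3 - (-52 + 26)/8 = 3 - ⅛*(-26) = 3 + 13/4 = 25/4)
u(J) = 11/J (u(J) = (-1 - 1*(-12))/J = (-1 + 12)/J = 11/J)
(-41505 + u(-66))*(S(93, -101) - 22214) = (-41505 + 11/(-66))*(25/4 - 22214) = (-41505 + 11*(-1/66))*(-88831/4) = (-41505 - ⅙)*(-88831/4) = -249031/6*(-88831/4) = 22121672761/24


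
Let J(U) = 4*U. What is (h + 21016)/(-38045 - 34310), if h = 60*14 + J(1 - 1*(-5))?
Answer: -4376/14471 ≈ -0.30240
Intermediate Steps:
h = 864 (h = 60*14 + 4*(1 - 1*(-5)) = 840 + 4*(1 + 5) = 840 + 4*6 = 840 + 24 = 864)
(h + 21016)/(-38045 - 34310) = (864 + 21016)/(-38045 - 34310) = 21880/(-72355) = 21880*(-1/72355) = -4376/14471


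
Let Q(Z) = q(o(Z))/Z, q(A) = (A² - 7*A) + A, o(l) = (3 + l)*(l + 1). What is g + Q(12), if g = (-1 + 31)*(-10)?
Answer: 11085/4 ≈ 2771.3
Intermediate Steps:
o(l) = (1 + l)*(3 + l) (o(l) = (3 + l)*(1 + l) = (1 + l)*(3 + l))
g = -300 (g = 30*(-10) = -300)
q(A) = A² - 6*A
Q(Z) = (-3 + Z² + 4*Z)*(3 + Z² + 4*Z)/Z (Q(Z) = ((3 + Z² + 4*Z)*(-6 + (3 + Z² + 4*Z)))/Z = ((3 + Z² + 4*Z)*(-3 + Z² + 4*Z))/Z = ((-3 + Z² + 4*Z)*(3 + Z² + 4*Z))/Z = (-3 + Z² + 4*Z)*(3 + Z² + 4*Z)/Z)
g + Q(12) = -300 + (12³ - 9/12 + 8*12² + 16*12) = -300 + (1728 - 9*1/12 + 8*144 + 192) = -300 + (1728 - ¾ + 1152 + 192) = -300 + 12285/4 = 11085/4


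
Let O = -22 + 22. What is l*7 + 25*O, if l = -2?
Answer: -14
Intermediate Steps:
O = 0
l*7 + 25*O = -2*7 + 25*0 = -14 + 0 = -14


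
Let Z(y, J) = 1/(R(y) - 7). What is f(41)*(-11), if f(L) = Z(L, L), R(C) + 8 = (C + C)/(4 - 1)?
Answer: -33/37 ≈ -0.89189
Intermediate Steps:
R(C) = -8 + 2*C/3 (R(C) = -8 + (C + C)/(4 - 1) = -8 + (2*C)/3 = -8 + (2*C)*(⅓) = -8 + 2*C/3)
Z(y, J) = 1/(-15 + 2*y/3) (Z(y, J) = 1/((-8 + 2*y/3) - 7) = 1/(-15 + 2*y/3))
f(L) = 3/(-45 + 2*L)
f(41)*(-11) = (3/(-45 + 2*41))*(-11) = (3/(-45 + 82))*(-11) = (3/37)*(-11) = -33/37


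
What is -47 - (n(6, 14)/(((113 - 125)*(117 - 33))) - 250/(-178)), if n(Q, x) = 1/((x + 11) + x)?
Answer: -169356007/3498768 ≈ -48.404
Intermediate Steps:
n(Q, x) = 1/(11 + 2*x) (n(Q, x) = 1/((11 + x) + x) = 1/(11 + 2*x))
-47 - (n(6, 14)/(((113 - 125)*(117 - 33))) - 250/(-178)) = -47 - (1/((11 + 2*14)*(((113 - 125)*(117 - 33)))) - 250/(-178)) = -47 - (1/((11 + 28)*((-12*84))) - 250*(-1/178)) = -47 - (1/(39*(-1008)) + 125/89) = -47 - ((1/39)*(-1/1008) + 125/89) = -47 - (-1/39312 + 125/89) = -47 - 1*4913911/3498768 = -47 - 4913911/3498768 = -169356007/3498768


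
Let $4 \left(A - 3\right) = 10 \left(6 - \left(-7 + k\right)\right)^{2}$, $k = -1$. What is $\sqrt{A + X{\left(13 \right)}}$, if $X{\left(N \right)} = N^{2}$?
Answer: $\sqrt{662} \approx 25.729$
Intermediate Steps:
$A = 493$ ($A = 3 + \frac{10 \left(6 + \left(5 - \left(-1 - 2\right)\right)\right)^{2}}{4} = 3 + \frac{10 \left(6 + \left(5 - -3\right)\right)^{2}}{4} = 3 + \frac{10 \left(6 + \left(5 + 3\right)\right)^{2}}{4} = 3 + \frac{10 \left(6 + 8\right)^{2}}{4} = 3 + \frac{10 \cdot 14^{2}}{4} = 3 + \frac{10 \cdot 196}{4} = 3 + \frac{1}{4} \cdot 1960 = 3 + 490 = 493$)
$\sqrt{A + X{\left(13 \right)}} = \sqrt{493 + 13^{2}} = \sqrt{493 + 169} = \sqrt{662}$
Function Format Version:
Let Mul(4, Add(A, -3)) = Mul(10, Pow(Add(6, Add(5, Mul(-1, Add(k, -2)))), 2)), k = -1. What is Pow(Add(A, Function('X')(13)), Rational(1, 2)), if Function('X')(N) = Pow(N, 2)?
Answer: Pow(662, Rational(1, 2)) ≈ 25.729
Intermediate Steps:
A = 493 (A = Add(3, Mul(Rational(1, 4), Mul(10, Pow(Add(6, Add(5, Mul(-1, Add(-1, -2)))), 2)))) = Add(3, Mul(Rational(1, 4), Mul(10, Pow(Add(6, Add(5, Mul(-1, -3))), 2)))) = Add(3, Mul(Rational(1, 4), Mul(10, Pow(Add(6, Add(5, 3)), 2)))) = Add(3, Mul(Rational(1, 4), Mul(10, Pow(Add(6, 8), 2)))) = Add(3, Mul(Rational(1, 4), Mul(10, Pow(14, 2)))) = Add(3, Mul(Rational(1, 4), Mul(10, 196))) = Add(3, Mul(Rational(1, 4), 1960)) = Add(3, 490) = 493)
Pow(Add(A, Function('X')(13)), Rational(1, 2)) = Pow(Add(493, Pow(13, 2)), Rational(1, 2)) = Pow(Add(493, 169), Rational(1, 2)) = Pow(662, Rational(1, 2))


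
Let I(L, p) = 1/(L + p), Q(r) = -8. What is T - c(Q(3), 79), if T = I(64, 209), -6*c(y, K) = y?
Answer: -121/91 ≈ -1.3297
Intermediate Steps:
c(y, K) = -y/6
T = 1/273 (T = 1/(64 + 209) = 1/273 ≈ 0.0036630)
T - c(Q(3), 79) = 1/273 - (-1)*(-8)/6 = 1/273 - 1*4/3 = 1/273 - 4/3 = -121/91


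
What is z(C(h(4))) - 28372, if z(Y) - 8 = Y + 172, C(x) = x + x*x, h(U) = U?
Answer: -28172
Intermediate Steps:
C(x) = x + x**2
z(Y) = 180 + Y (z(Y) = 8 + (Y + 172) = 8 + (172 + Y) = 180 + Y)
z(C(h(4))) - 28372 = (180 + 4*(1 + 4)) - 28372 = (180 + 4*5) - 28372 = (180 + 20) - 28372 = 200 - 28372 = -28172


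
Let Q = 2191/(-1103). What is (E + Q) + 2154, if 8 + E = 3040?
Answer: 5717967/1103 ≈ 5184.0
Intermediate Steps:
Q = -2191/1103 (Q = 2191*(-1/1103) = -2191/1103 ≈ -1.9864)
E = 3032 (E = -8 + 3040 = 3032)
(E + Q) + 2154 = (3032 - 2191/1103) + 2154 = 3342105/1103 + 2154 = 5717967/1103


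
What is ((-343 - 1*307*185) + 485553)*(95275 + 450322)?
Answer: 233741938755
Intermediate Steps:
((-343 - 1*307*185) + 485553)*(95275 + 450322) = ((-343 - 307*185) + 485553)*545597 = ((-343 - 56795) + 485553)*545597 = (-57138 + 485553)*545597 = 428415*545597 = 233741938755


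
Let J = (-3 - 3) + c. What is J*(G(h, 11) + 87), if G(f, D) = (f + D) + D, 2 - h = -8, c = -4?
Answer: -1190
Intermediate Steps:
h = 10 (h = 2 - 1*(-8) = 2 + 8 = 10)
G(f, D) = f + 2*D (G(f, D) = (D + f) + D = f + 2*D)
J = -10 (J = (-3 - 3) - 4 = -6 - 4 = -10)
J*(G(h, 11) + 87) = -10*((10 + 2*11) + 87) = -10*((10 + 22) + 87) = -10*(32 + 87) = -10*119 = -1190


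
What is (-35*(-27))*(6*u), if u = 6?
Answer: 34020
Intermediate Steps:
(-35*(-27))*(6*u) = (-35*(-27))*(6*6) = 945*36 = 34020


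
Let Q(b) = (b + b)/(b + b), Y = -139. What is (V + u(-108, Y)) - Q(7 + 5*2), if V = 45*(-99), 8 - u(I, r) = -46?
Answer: -4402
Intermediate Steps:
u(I, r) = 54 (u(I, r) = 8 - 1*(-46) = 8 + 46 = 54)
Q(b) = 1 (Q(b) = (2*b)/((2*b)) = (2*b)*(1/(2*b)) = 1)
V = -4455
(V + u(-108, Y)) - Q(7 + 5*2) = (-4455 + 54) - 1*1 = -4401 - 1 = -4402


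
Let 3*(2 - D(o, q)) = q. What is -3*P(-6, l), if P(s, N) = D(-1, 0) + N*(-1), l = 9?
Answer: 21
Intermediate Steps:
D(o, q) = 2 - q/3
P(s, N) = 2 - N (P(s, N) = (2 - ⅓*0) + N*(-1) = (2 + 0) - N = 2 - N)
-3*P(-6, l) = -3*(2 - 1*9) = -3*(2 - 9) = -3*(-7) = 21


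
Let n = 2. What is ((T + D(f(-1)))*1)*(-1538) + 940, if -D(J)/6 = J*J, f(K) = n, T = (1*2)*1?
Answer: 34776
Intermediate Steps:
T = 2 (T = 2*1 = 2)
f(K) = 2
D(J) = -6*J**2 (D(J) = -6*J*J = -6*J**2)
((T + D(f(-1)))*1)*(-1538) + 940 = ((2 - 6*2**2)*1)*(-1538) + 940 = ((2 - 6*4)*1)*(-1538) + 940 = ((2 - 24)*1)*(-1538) + 940 = -22*1*(-1538) + 940 = -22*(-1538) + 940 = 33836 + 940 = 34776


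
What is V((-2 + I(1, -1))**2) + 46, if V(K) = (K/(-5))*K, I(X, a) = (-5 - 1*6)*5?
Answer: -10555771/5 ≈ -2.1112e+6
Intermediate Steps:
I(X, a) = -55 (I(X, a) = (-5 - 6)*5 = -11*5 = -55)
V(K) = -K**2/5 (V(K) = (K*(-1/5))*K = (-K/5)*K = -K**2/5)
V((-2 + I(1, -1))**2) + 46 = -(-2 - 55)**4/5 + 46 = -((-57)**2)**2/5 + 46 = -1/5*3249**2 + 46 = -1/5*10556001 + 46 = -10556001/5 + 46 = -10555771/5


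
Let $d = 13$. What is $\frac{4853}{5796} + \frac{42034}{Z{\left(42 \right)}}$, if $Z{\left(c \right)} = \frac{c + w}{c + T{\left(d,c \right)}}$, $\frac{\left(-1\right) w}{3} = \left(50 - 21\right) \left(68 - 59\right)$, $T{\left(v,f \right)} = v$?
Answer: $- \frac{194144963}{62244} \approx -3119.1$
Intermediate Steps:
$w = -783$ ($w = - 3 \left(50 - 21\right) \left(68 - 59\right) = - 3 \cdot 29 \cdot 9 = \left(-3\right) 261 = -783$)
$Z{\left(c \right)} = \frac{-783 + c}{13 + c}$ ($Z{\left(c \right)} = \frac{c - 783}{c + 13} = \frac{-783 + c}{13 + c}$)
$\frac{4853}{5796} + \frac{42034}{Z{\left(42 \right)}} = \frac{4853}{5796} + \frac{42034}{\frac{1}{13 + 42} \left(-783 + 42\right)} = 4853 \cdot \frac{1}{5796} + \frac{42034}{\frac{1}{55} \left(-741\right)} = \frac{211}{252} + \frac{42034}{\frac{1}{55} \left(-741\right)} = \frac{211}{252} + \frac{42034}{- \frac{741}{55}} = \frac{211}{252} + 42034 \left(- \frac{55}{741}\right) = \frac{211}{252} - \frac{2311870}{741} = - \frac{194144963}{62244}$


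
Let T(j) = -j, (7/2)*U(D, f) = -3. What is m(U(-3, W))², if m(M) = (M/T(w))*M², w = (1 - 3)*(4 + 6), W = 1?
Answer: 2916/2941225 ≈ 0.00099142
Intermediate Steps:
U(D, f) = -6/7 (U(D, f) = (2/7)*(-3) = -6/7)
w = -20 (w = -2*10 = -20)
m(M) = M³/20 (m(M) = (M/((-1*(-20))))*M² = (M/20)*M² = M³/20)
m(U(-3, W))² = ((-6/7)³/20)² = ((1/20)*(-216/343))² = (-54/1715)² = 2916/2941225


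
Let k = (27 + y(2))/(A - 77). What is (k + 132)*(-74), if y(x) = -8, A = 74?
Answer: -27898/3 ≈ -9299.3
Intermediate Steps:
k = -19/3 (k = (27 - 8)/(74 - 77) = 19/(-3) = 19*(-⅓) = -19/3 ≈ -6.3333)
(k + 132)*(-74) = (-19/3 + 132)*(-74) = (377/3)*(-74) = -27898/3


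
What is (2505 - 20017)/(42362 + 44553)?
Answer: -17512/86915 ≈ -0.20148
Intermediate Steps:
(2505 - 20017)/(42362 + 44553) = -17512/86915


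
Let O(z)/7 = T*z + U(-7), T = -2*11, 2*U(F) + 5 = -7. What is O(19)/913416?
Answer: -53/16311 ≈ -0.0032493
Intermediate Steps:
U(F) = -6 (U(F) = -5/2 + (1/2)*(-7) = -5/2 - 7/2 = -6)
T = -22
O(z) = -42 - 154*z (O(z) = 7*(-22*z - 6) = 7*(-6 - 22*z) = -42 - 154*z)
O(19)/913416 = (-42 - 154*19)/913416 = (-42 - 2926)*(1/913416) = -2968*1/913416 = -53/16311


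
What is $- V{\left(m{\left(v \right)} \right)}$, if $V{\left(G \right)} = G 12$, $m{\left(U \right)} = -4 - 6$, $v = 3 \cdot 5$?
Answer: $120$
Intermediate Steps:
$v = 15$
$m{\left(U \right)} = -10$
$V{\left(G \right)} = 12 G$
$- V{\left(m{\left(v \right)} \right)} = - 12 \left(-10\right) = \left(-1\right) \left(-120\right) = 120$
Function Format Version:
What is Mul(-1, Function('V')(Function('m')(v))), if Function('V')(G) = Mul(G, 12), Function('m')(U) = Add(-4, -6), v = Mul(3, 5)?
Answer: 120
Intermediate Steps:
v = 15
Function('m')(U) = -10
Function('V')(G) = Mul(12, G)
Mul(-1, Function('V')(Function('m')(v))) = Mul(-1, Mul(12, -10)) = Mul(-1, -120) = 120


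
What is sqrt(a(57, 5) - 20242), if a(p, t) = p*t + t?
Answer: 4*I*sqrt(1247) ≈ 141.25*I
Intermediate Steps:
a(p, t) = t + p*t
sqrt(a(57, 5) - 20242) = sqrt(5*(1 + 57) - 20242) = sqrt(5*58 - 20242) = sqrt(290 - 20242) = sqrt(-19952) = 4*I*sqrt(1247)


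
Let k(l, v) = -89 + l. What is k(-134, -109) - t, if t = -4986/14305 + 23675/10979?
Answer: -35307104266/157054595 ≈ -224.81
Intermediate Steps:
t = 283929581/157054595 (t = -4986*1/14305 + 23675*(1/10979) = -4986/14305 + 23675/10979 = 283929581/157054595 ≈ 1.8078)
k(-134, -109) - t = (-89 - 134) - 1*283929581/157054595 = -223 - 283929581/157054595 = -35307104266/157054595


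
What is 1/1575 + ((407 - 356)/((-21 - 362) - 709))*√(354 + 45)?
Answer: 1/1575 - 17*√399/364 ≈ -0.93226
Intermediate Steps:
1/1575 + ((407 - 356)/((-21 - 362) - 709))*√(354 + 45) = 1/1575 + (51/(-383 - 709))*√399 = 1/1575 + (51/(-1092))*√399 = 1/1575 + (51*(-1/1092))*√399 = 1/1575 - 17*√399/364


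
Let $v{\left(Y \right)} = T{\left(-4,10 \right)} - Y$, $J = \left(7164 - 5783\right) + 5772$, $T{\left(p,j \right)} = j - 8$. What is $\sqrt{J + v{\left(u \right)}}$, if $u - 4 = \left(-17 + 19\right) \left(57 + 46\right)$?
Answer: $\sqrt{6945} \approx 83.337$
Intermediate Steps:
$T{\left(p,j \right)} = -8 + j$ ($T{\left(p,j \right)} = j - 8 = -8 + j$)
$J = 7153$ ($J = 1381 + 5772 = 7153$)
$u = 210$ ($u = 4 + \left(-17 + 19\right) \left(57 + 46\right) = 4 + 2 \cdot 103 = 4 + 206 = 210$)
$v{\left(Y \right)} = 2 - Y$ ($v{\left(Y \right)} = \left(-8 + 10\right) - Y = 2 - Y$)
$\sqrt{J + v{\left(u \right)}} = \sqrt{7153 + \left(2 - 210\right)} = \sqrt{7153 - 208} = \sqrt{6945}$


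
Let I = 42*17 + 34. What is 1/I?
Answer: 1/748 ≈ 0.0013369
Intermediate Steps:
I = 748 (I = 714 + 34 = 748)
1/I = 1/748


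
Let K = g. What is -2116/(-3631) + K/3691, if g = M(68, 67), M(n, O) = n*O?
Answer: 24352992/13402021 ≈ 1.8171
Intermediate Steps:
M(n, O) = O*n
g = 4556 (g = 67*68 = 4556)
K = 4556
-2116/(-3631) + K/3691 = -2116/(-3631) + 4556/3691 = -2116*(-1/3631) + 4556*(1/3691) = 2116/3631 + 4556/3691 = 24352992/13402021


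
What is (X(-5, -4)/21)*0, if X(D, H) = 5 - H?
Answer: 0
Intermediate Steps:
(X(-5, -4)/21)*0 = ((5 - 1*(-4))/21)*0 = ((5 + 4)*(1/21))*0 = (9*(1/21))*0 = (3/7)*0 = 0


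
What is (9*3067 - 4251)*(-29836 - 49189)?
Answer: -1845391800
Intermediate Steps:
(9*3067 - 4251)*(-29836 - 49189) = (27603 - 4251)*(-79025) = 23352*(-79025) = -1845391800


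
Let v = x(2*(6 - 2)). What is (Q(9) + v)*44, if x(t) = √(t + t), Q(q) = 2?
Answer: 264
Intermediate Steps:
x(t) = √2*√t (x(t) = √(2*t) = √2*√t)
v = 4 (v = √2*√(2*(6 - 2)) = √2*√(2*4) = √2*√8 = √2*(2*√2) = 4)
(Q(9) + v)*44 = (2 + 4)*44 = 6*44 = 264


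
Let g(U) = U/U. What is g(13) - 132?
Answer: -131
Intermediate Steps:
g(U) = 1
g(13) - 132 = 1 - 132 = -131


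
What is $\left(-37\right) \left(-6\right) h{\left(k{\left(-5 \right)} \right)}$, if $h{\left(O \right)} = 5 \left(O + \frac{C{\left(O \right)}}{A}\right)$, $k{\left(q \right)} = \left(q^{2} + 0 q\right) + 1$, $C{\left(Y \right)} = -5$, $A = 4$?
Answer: $\frac{54945}{2} \approx 27473.0$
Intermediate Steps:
$k{\left(q \right)} = 1 + q^{2}$ ($k{\left(q \right)} = \left(q^{2} + 0\right) + 1 = q^{2} + 1 = 1 + q^{2}$)
$h{\left(O \right)} = - \frac{25}{4} + 5 O$ ($h{\left(O \right)} = 5 \left(O - \frac{5}{4}\right) = 5 \left(- \frac{5}{4} + O\right) = - \frac{25}{4} + 5 O$)
$\left(-37\right) \left(-6\right) h{\left(k{\left(-5 \right)} \right)} = \left(-37\right) \left(-6\right) \left(- \frac{25}{4} + 5 \left(1 + \left(-5\right)^{2}\right)\right) = 222 \left(- \frac{25}{4} + 5 \left(1 + 25\right)\right) = 222 \left(- \frac{25}{4} + 5 \cdot 26\right) = 222 \left(- \frac{25}{4} + 130\right) = 222 \cdot \frac{495}{4} = \frac{54945}{2}$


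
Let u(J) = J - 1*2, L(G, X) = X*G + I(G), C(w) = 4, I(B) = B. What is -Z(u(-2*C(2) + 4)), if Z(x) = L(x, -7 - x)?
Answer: 0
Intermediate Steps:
L(G, X) = G + G*X (L(G, X) = X*G + G = G*X + G = G + G*X)
u(J) = -2 + J (u(J) = J - 2 = -2 + J)
Z(x) = x*(-6 - x) (Z(x) = x*(1 + (-7 - x)) = x*(-6 - x))
-Z(u(-2*C(2) + 4)) = -(-2 + (-2*4 + 4))*(-6 - (-2 + (-2*4 + 4))) = -(-2 + (-8 + 4))*(-6 - (-2 + (-8 + 4))) = -(-2 - 4)*(-6 - (-2 - 4)) = -(-6)*(-6 - 1*(-6)) = -(-6)*(-6 + 6) = -(-6)*0 = -1*0 = 0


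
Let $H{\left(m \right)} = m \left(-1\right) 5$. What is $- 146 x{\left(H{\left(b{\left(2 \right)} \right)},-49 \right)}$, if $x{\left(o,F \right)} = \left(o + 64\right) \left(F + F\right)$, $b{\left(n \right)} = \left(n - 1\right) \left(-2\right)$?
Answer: $1058792$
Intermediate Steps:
$b{\left(n \right)} = 2 - 2 n$ ($b{\left(n \right)} = \left(-1 + n\right) \left(-2\right) = 2 - 2 n$)
$H{\left(m \right)} = - 5 m$ ($H{\left(m \right)} = - m 5 = - 5 m$)
$x{\left(o,F \right)} = 2 F \left(64 + o\right)$ ($x{\left(o,F \right)} = \left(64 + o\right) 2 F = 2 F \left(64 + o\right)$)
$- 146 x{\left(H{\left(b{\left(2 \right)} \right)},-49 \right)} = - 146 \cdot 2 \left(-49\right) \left(64 - 5 \left(2 - 4\right)\right) = - 146 \cdot 2 \left(-49\right) \left(64 - -10\right) = - 146 \cdot 2 \left(-49\right) \left(64 + 10\right) = - 146 \cdot 2 \left(-49\right) 74 = \left(-146\right) \left(-7252\right) = 1058792$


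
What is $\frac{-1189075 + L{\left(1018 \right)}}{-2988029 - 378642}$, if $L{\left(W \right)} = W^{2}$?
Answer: $\frac{152751}{3366671} \approx 0.045372$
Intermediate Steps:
$\frac{-1189075 + L{\left(1018 \right)}}{-2988029 - 378642} = \frac{-1189075 + 1018^{2}}{-2988029 - 378642} = \frac{-1189075 + 1036324}{-3366671} = \left(-152751\right) \left(- \frac{1}{3366671}\right) = \frac{152751}{3366671}$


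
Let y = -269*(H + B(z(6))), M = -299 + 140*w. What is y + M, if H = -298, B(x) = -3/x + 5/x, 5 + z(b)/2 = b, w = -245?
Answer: 45294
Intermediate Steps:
z(b) = -10 + 2*b
B(x) = 2/x
M = -34599 (M = -299 + 140*(-245) = -299 - 34300 = -34599)
y = 79893 (y = -269*(-298 + 2/(-10 + 2*6)) = -269*(-298 + 2/(-10 + 12)) = -269*(-298 + 2/2) = -269*(-298 + 2*(½)) = -269*(-298 + 1) = -269*(-297) = 79893)
y + M = 79893 - 34599 = 45294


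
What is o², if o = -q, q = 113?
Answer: 12769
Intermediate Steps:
o = -113 (o = -1*113 = -113)
o² = (-113)² = 12769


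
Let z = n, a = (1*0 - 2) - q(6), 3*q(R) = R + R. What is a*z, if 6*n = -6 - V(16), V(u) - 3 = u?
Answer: 25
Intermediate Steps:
V(u) = 3 + u
n = -25/6 (n = (-6 - (3 + 16))/6 = (-6 - 1*19)/6 = (-6 - 19)/6 = (⅙)*(-25) = -25/6 ≈ -4.1667)
q(R) = 2*R/3 (q(R) = (R + R)/3 = (2*R)/3 = 2*R/3)
a = -6 (a = (1*0 - 2) - 2*6/3 = (0 - 2) - 1*4 = -2 - 4 = -6)
z = -25/6 ≈ -4.1667
a*z = -6*(-25/6) = 25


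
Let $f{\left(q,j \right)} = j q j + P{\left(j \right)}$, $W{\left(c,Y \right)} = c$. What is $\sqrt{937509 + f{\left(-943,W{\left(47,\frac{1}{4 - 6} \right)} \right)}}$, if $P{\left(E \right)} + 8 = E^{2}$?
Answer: $i \sqrt{1143377} \approx 1069.3 i$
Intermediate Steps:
$P{\left(E \right)} = -8 + E^{2}$
$f{\left(q,j \right)} = -8 + j^{2} + q j^{2}$ ($f{\left(q,j \right)} = j q j + \left(-8 + j^{2}\right) = q j^{2} + \left(-8 + j^{2}\right) = -8 + j^{2} + q j^{2}$)
$\sqrt{937509 + f{\left(-943,W{\left(47,\frac{1}{4 - 6} \right)} \right)}} = \sqrt{937509 - \left(8 + 2080878\right)} = \sqrt{937509 - 2080886} = \sqrt{-1143377} = i \sqrt{1143377}$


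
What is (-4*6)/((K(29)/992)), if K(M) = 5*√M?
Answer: -23808*√29/145 ≈ -884.21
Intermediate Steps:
(-4*6)/((K(29)/992)) = (-4*6)/(((5*√29)/992)) = -24*992*√29/145 = -23808*√29/145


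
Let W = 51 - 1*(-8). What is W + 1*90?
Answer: 149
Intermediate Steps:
W = 59 (W = 51 + 8 = 59)
W + 1*90 = 59 + 1*90 = 59 + 90 = 149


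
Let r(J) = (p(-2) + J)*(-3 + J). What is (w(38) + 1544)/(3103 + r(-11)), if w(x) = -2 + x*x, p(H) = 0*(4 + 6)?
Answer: 2986/3257 ≈ 0.91679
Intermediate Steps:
p(H) = 0 (p(H) = 0*10 = 0)
r(J) = J*(-3 + J) (r(J) = (0 + J)*(-3 + J) = J*(-3 + J))
w(x) = -2 + x**2
(w(38) + 1544)/(3103 + r(-11)) = ((-2 + 38**2) + 1544)/(3103 - 11*(-3 - 11)) = ((-2 + 1444) + 1544)/(3103 - 11*(-14)) = (1442 + 1544)/(3103 + 154) = 2986/3257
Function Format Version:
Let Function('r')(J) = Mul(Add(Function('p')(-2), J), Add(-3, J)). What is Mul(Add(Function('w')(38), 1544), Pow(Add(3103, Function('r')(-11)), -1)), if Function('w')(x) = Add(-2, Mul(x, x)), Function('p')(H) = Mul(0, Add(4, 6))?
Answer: Rational(2986, 3257) ≈ 0.91679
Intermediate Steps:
Function('p')(H) = 0 (Function('p')(H) = Mul(0, 10) = 0)
Function('r')(J) = Mul(J, Add(-3, J)) (Function('r')(J) = Mul(Add(0, J), Add(-3, J)) = Mul(J, Add(-3, J)))
Function('w')(x) = Add(-2, Pow(x, 2))
Mul(Add(Function('w')(38), 1544), Pow(Add(3103, Function('r')(-11)), -1)) = Mul(Add(Add(-2, Pow(38, 2)), 1544), Pow(Add(3103, Mul(-11, Add(-3, -11))), -1)) = Mul(Add(Add(-2, 1444), 1544), Pow(Add(3103, Mul(-11, -14)), -1)) = Mul(Add(1442, 1544), Pow(Add(3103, 154), -1)) = Mul(2986, Pow(3257, -1)) = Mul(2986, Rational(1, 3257)) = Rational(2986, 3257)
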